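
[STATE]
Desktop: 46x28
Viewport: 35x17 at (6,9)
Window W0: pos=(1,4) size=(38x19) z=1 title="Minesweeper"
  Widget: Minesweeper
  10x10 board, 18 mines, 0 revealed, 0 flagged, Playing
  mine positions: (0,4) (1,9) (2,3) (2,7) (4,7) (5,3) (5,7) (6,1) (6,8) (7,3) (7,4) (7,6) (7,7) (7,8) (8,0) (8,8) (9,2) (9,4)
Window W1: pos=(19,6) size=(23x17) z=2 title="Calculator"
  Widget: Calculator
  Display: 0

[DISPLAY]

■■■■■■       ┃                    0
■■■■■■       ┃┌───┬───┬───┬───┐    
■■■■■■       ┃│ 7 │ 8 │ 9 │ ÷ │    
■■■■■■       ┃├───┼───┼───┼───┤    
■■■■■■       ┃│ 4 │ 5 │ 6 │ × │    
■■■■■■       ┃├───┼───┼───┼───┤    
■■■■■■       ┃│ 1 │ 2 │ 3 │ - │    
■■■■■■       ┃├───┼───┼───┼───┤    
             ┃│ 0 │ . │ = │ + │    
             ┃├───┼───┼───┼───┤    
             ┃│ C │ MC│ MR│ M+│    
             ┃└───┴───┴───┴───┘    
             ┃                     
━━━━━━━━━━━━━┗━━━━━━━━━━━━━━━━━━━━━
                                   
                                   
                                   


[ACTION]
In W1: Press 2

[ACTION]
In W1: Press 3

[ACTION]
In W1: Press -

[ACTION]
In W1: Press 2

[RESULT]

■■■■■■       ┃                    2
■■■■■■       ┃┌───┬───┬───┬───┐    
■■■■■■       ┃│ 7 │ 8 │ 9 │ ÷ │    
■■■■■■       ┃├───┼───┼───┼───┤    
■■■■■■       ┃│ 4 │ 5 │ 6 │ × │    
■■■■■■       ┃├───┼───┼───┼───┤    
■■■■■■       ┃│ 1 │ 2 │ 3 │ - │    
■■■■■■       ┃├───┼───┼───┼───┤    
             ┃│ 0 │ . │ = │ + │    
             ┃├───┼───┼───┼───┤    
             ┃│ C │ MC│ MR│ M+│    
             ┃└───┴───┴───┴───┘    
             ┃                     
━━━━━━━━━━━━━┗━━━━━━━━━━━━━━━━━━━━━
                                   
                                   
                                   


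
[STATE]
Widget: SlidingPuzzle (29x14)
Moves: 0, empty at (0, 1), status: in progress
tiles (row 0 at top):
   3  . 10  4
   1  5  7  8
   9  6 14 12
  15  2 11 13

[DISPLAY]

┌────┬────┬────┬────┐        
│  3 │    │ 10 │  4 │        
├────┼────┼────┼────┤        
│  1 │  5 │  7 │  8 │        
├────┼────┼────┼────┤        
│  9 │  6 │ 14 │ 12 │        
├────┼────┼────┼────┤        
│ 15 │  2 │ 11 │ 13 │        
└────┴────┴────┴────┘        
Moves: 0                     
                             
                             
                             
                             


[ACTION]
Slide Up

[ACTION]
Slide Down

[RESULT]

┌────┬────┬────┬────┐        
│  3 │    │ 10 │  4 │        
├────┼────┼────┼────┤        
│  1 │  5 │  7 │  8 │        
├────┼────┼────┼────┤        
│  9 │  6 │ 14 │ 12 │        
├────┼────┼────┼────┤        
│ 15 │  2 │ 11 │ 13 │        
└────┴────┴────┴────┘        
Moves: 2                     
                             
                             
                             
                             


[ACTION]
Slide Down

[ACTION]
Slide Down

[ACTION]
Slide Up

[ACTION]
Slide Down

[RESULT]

┌────┬────┬────┬────┐        
│  3 │    │ 10 │  4 │        
├────┼────┼────┼────┤        
│  1 │  5 │  7 │  8 │        
├────┼────┼────┼────┤        
│  9 │  6 │ 14 │ 12 │        
├────┼────┼────┼────┤        
│ 15 │  2 │ 11 │ 13 │        
└────┴────┴────┴────┘        
Moves: 4                     
                             
                             
                             
                             


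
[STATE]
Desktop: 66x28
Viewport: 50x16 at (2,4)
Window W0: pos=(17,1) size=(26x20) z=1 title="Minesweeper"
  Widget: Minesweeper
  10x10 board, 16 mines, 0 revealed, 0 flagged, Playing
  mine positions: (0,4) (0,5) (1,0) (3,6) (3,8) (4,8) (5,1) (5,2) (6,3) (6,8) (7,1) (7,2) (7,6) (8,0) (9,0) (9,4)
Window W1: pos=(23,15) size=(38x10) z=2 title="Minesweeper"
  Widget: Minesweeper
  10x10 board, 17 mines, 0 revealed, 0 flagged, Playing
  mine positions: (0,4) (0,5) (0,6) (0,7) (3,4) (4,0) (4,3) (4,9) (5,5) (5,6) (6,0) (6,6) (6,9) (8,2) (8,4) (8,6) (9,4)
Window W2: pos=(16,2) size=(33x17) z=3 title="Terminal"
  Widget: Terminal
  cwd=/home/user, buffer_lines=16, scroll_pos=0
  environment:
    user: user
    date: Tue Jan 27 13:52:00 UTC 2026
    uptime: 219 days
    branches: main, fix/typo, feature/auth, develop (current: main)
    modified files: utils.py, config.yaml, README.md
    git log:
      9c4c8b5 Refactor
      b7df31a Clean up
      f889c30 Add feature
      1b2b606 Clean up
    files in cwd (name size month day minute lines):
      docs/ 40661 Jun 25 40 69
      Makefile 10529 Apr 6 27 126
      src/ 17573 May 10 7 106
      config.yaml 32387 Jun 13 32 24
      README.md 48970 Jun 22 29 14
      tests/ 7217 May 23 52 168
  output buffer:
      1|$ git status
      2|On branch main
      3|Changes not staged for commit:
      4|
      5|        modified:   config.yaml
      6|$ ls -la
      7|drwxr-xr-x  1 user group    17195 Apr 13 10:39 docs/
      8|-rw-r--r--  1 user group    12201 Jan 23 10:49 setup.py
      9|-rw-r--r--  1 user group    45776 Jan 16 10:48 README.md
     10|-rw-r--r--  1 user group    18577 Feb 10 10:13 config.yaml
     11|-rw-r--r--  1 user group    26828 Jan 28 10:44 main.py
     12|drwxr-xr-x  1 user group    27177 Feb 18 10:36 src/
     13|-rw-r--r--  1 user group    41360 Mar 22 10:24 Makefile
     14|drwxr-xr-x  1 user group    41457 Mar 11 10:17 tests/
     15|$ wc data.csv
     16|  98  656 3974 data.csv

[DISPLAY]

              ┠───────────────────────────────┨   
              ┃$ git status                   ┃   
              ┃On branch main                 ┃   
              ┃Changes not staged for commit: ┃   
              ┃                               ┃   
              ┃        modified:   config.yaml┃   
              ┃$ ls -la                       ┃   
              ┃drwxr-xr-x  1 user group    171┃   
              ┃-rw-r--r--  1 user group    122┃   
              ┃-rw-r--r--  1 user group    457┃   
              ┃-rw-r--r--  1 user group    185┃   
              ┃-rw-r--r--  1 user group    268┃━━━
              ┃drwxr-xr-x  1 user group    271┃   
              ┃-rw-r--r--  1 user group    413┃───
              ┗━━━━━━━━━━━━━━━━━━━━━━━━━━━━━━━┛   
               ┃     ┃■■■■■■■■■■                  


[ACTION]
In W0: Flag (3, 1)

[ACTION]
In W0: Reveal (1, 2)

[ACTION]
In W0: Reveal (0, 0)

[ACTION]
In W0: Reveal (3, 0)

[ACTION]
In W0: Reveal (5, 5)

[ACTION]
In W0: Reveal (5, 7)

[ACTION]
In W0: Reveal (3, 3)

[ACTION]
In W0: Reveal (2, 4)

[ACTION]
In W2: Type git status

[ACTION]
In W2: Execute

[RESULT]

              ┠───────────────────────────────┨   
              ┃drwxr-xr-x  1 user group    271┃   
              ┃-rw-r--r--  1 user group    413┃   
              ┃drwxr-xr-x  1 user group    414┃   
              ┃$ wc data.csv                  ┃   
              ┃  98  656 3974 data.csv        ┃   
              ┃$ git status                   ┃   
              ┃On branch main                 ┃   
              ┃Changes not staged for commit: ┃   
              ┃                               ┃   
              ┃        modified:   utils.py   ┃   
              ┃        modified:   config.yaml┃━━━
              ┃        modified:   README.md  ┃   
              ┃$ █                            ┃───
              ┗━━━━━━━━━━━━━━━━━━━━━━━━━━━━━━━┛   
               ┃     ┃■■■■■■■■■■                  


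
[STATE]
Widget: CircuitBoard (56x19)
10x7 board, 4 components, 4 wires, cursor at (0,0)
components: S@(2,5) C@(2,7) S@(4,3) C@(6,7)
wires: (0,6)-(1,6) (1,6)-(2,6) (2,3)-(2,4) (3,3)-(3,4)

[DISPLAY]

   0 1 2 3 4 5 6 7 8 9                                  
0  [.]                      ·                           
                            │                           
1                           ·                           
                            │                           
2               · ─ ·   S   ·   C                       
                                                        
3               · ─ ·                                   
                                                        
4               S                                       
                                                        
5                                                       
                                                        
6                               C                       
Cursor: (0,0)                                           
                                                        
                                                        
                                                        
                                                        


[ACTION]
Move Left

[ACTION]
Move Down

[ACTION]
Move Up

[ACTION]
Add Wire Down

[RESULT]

   0 1 2 3 4 5 6 7 8 9                                  
0  [.]                      ·                           
    │                       │                           
1   ·                       ·                           
                            │                           
2               · ─ ·   S   ·   C                       
                                                        
3               · ─ ·                                   
                                                        
4               S                                       
                                                        
5                                                       
                                                        
6                               C                       
Cursor: (0,0)                                           
                                                        
                                                        
                                                        
                                                        


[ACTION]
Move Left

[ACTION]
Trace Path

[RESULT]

   0 1 2 3 4 5 6 7 8 9                                  
0  [.]                      ·                           
    │                       │                           
1   ·                       ·                           
                            │                           
2               · ─ ·   S   ·   C                       
                                                        
3               · ─ ·                                   
                                                        
4               S                                       
                                                        
5                                                       
                                                        
6                               C                       
Cursor: (0,0)  Trace: Path with 2 nodes, no components  
                                                        
                                                        
                                                        
                                                        


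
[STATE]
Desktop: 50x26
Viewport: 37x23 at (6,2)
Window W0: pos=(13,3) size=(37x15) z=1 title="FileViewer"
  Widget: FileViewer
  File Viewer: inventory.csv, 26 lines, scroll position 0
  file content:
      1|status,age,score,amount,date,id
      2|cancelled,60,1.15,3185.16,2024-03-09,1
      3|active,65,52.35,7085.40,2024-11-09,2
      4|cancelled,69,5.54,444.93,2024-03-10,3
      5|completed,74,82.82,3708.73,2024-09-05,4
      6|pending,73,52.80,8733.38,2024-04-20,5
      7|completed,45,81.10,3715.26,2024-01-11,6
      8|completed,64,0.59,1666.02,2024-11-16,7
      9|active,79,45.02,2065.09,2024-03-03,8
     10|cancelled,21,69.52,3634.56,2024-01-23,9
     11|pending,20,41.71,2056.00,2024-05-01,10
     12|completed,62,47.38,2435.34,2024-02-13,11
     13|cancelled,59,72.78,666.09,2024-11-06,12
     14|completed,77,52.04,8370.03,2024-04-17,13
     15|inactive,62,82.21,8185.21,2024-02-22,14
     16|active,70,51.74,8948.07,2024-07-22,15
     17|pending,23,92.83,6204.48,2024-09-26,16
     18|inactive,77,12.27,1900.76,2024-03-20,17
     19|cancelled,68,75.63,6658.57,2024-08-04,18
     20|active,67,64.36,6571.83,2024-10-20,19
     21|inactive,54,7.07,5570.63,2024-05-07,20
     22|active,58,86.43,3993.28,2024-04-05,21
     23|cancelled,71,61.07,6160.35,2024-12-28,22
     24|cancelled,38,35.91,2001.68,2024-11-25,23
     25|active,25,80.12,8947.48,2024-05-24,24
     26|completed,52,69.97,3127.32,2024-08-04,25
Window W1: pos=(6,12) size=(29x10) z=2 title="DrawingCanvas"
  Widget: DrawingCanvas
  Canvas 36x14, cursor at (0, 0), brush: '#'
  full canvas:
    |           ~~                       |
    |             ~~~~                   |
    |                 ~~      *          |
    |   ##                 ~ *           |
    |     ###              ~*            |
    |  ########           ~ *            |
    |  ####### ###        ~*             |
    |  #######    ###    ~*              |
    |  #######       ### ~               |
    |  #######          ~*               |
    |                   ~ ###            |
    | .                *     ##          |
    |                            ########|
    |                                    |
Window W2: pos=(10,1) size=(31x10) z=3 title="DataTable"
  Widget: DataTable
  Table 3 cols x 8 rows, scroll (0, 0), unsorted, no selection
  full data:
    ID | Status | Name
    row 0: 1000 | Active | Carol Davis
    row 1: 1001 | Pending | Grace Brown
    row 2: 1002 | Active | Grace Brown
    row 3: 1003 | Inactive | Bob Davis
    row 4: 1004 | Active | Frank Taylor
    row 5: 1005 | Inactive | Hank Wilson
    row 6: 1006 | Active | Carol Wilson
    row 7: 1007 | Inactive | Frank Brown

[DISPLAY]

    ┃ DataTable                   ┃  
    ┠─────────────────────────────┨━━
    ┃ID  │Status  │Name           ┃  
    ┃────┼────────┼────────────   ┃──
    ┃1000│Active  │Carol Davis    ┃e,
    ┃1001│Pending │Grace Brown    ┃02
    ┃1002│Active  │Grace Brown    ┃4-
    ┃1003│Inactive│Bob Davis      ┃24
    ┗━━━━━━━━━━━━━━━━━━━━━━━━━━━━━┛20
       ┃pending,73,52.80,8733.38,2024
┏━━━━━━━━━━━━━━━━━━━━━━━━━━━┓15.26,20
┃ DrawingCanvas             ┃6.02,202
┠───────────────────────────┨09,2024-
┃+          ~~              ┃34.56,20
┃             ~~~~          ┃.00,2024
┃                 ~~      * ┃━━━━━━━━
┃   ##                 ~ *  ┃        
┃     ###              ~*   ┃        
┃  ########           ~ *   ┃        
┗━━━━━━━━━━━━━━━━━━━━━━━━━━━┛        
                                     
                                     
                                     


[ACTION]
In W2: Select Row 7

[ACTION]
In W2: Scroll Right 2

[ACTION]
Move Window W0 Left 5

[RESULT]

    ┃ DataTable                   ┃  
  ┏━┠─────────────────────────────┨━━
  ┃ ┃ID  │Status  │Name           ┃  
  ┠─┃────┼────────┼────────────   ┃──
  ┃s┃1000│Active  │Carol Davis    ┃  
  ┃c┃1001│Pending │Grace Brown    ┃3-
  ┃a┃1002│Active  │Grace Brown    ┃09
  ┃c┃1003│Inactive│Bob Davis      ┃-1
  ┃c┗━━━━━━━━━━━━━━━━━━━━━━━━━━━━━┛09
  ┃pending,73,52.80,8733.38,2024-04-2
┏━━━━━━━━━━━━━━━━━━━━━━━━━━━┓,2024-01
┃ DrawingCanvas             ┃2024-11-
┠───────────────────────────┨24-03-03
┃+          ~~              ┃,2024-01
┃             ~~~~          ┃024-05-0
┃                 ~~      * ┃━━━━━━━━
┃   ##                 ~ *  ┃        
┃     ###              ~*   ┃        
┃  ########           ~ *   ┃        
┗━━━━━━━━━━━━━━━━━━━━━━━━━━━┛        
                                     
                                     
                                     


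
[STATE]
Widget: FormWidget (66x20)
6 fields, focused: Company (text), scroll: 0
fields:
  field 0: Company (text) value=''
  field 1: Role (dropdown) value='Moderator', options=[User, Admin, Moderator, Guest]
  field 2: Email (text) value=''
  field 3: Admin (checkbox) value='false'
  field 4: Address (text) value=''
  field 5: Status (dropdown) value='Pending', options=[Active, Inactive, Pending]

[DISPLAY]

> Company:    [                                                  ]
  Role:       [Moderator                                        ▼]
  Email:      [                                                  ]
  Admin:      [ ]                                                 
  Address:    [                                                  ]
  Status:     [Pending                                          ▼]
                                                                  
                                                                  
                                                                  
                                                                  
                                                                  
                                                                  
                                                                  
                                                                  
                                                                  
                                                                  
                                                                  
                                                                  
                                                                  
                                                                  


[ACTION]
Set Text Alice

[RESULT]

> Company:    [Alice                                             ]
  Role:       [Moderator                                        ▼]
  Email:      [                                                  ]
  Admin:      [ ]                                                 
  Address:    [                                                  ]
  Status:     [Pending                                          ▼]
                                                                  
                                                                  
                                                                  
                                                                  
                                                                  
                                                                  
                                                                  
                                                                  
                                                                  
                                                                  
                                                                  
                                                                  
                                                                  
                                                                  


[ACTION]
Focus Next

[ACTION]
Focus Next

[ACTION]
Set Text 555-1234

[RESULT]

  Company:    [Alice                                             ]
  Role:       [Moderator                                        ▼]
> Email:      [555-1234                                          ]
  Admin:      [ ]                                                 
  Address:    [                                                  ]
  Status:     [Pending                                          ▼]
                                                                  
                                                                  
                                                                  
                                                                  
                                                                  
                                                                  
                                                                  
                                                                  
                                                                  
                                                                  
                                                                  
                                                                  
                                                                  
                                                                  


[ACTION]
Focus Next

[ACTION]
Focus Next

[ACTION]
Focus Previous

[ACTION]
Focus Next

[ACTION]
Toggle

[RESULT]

  Company:    [Alice                                             ]
  Role:       [Moderator                                        ▼]
  Email:      [555-1234                                          ]
  Admin:      [ ]                                                 
> Address:    [                                                  ]
  Status:     [Pending                                          ▼]
                                                                  
                                                                  
                                                                  
                                                                  
                                                                  
                                                                  
                                                                  
                                                                  
                                                                  
                                                                  
                                                                  
                                                                  
                                                                  
                                                                  


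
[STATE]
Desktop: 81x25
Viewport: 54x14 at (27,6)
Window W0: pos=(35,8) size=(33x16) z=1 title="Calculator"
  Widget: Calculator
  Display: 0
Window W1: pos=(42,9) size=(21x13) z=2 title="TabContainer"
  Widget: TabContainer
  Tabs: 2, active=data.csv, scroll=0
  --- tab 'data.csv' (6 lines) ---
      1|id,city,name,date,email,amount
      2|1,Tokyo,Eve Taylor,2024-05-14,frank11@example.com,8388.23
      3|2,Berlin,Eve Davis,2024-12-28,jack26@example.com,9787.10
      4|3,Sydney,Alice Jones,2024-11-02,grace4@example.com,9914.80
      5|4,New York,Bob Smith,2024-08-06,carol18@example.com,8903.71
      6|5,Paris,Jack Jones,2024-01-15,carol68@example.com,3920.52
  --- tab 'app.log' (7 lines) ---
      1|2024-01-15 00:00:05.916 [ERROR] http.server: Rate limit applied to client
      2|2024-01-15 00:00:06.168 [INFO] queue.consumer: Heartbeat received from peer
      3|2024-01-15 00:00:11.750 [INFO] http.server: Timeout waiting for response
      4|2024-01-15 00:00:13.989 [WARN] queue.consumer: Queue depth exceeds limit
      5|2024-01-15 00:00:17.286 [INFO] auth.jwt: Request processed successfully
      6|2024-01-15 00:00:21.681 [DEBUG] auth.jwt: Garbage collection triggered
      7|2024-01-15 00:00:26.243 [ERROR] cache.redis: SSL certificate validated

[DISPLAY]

                                                      
                                                      
        ┏━━━━━━━━━━━━━━━━━━━━━━━━━━━━━━━┓             
        ┃ Calcu┏━━━━━━━━━━━━━━━━━━━┓    ┃             
        ┠──────┃ TabContainer      ┃────┨             
        ┃      ┠───────────────────┨   0┃             
        ┃┌───┬─┃[data.csv]│ app.log┃    ┃             
        ┃│ 7 │ ┃───────────────────┃    ┃             
        ┃├───┼─┃id,city,name,date,e┃    ┃             
        ┃│ 4 │ ┃1,Tokyo,Eve Taylor,┃    ┃             
        ┃├───┼─┃2,Berlin,Eve Davis,┃    ┃             
        ┃│ 1 │ ┃3,Sydney,Alice Jone┃    ┃             
        ┃├───┼─┃4,New York,Bob Smit┃    ┃             
        ┃│ 0 │ ┃5,Paris,Jack Jones,┃    ┃             


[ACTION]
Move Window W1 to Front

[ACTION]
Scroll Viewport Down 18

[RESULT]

        ┃      ┠───────────────────┨   0┃             
        ┃┌───┬─┃[data.csv]│ app.log┃    ┃             
        ┃│ 7 │ ┃───────────────────┃    ┃             
        ┃├───┼─┃id,city,name,date,e┃    ┃             
        ┃│ 4 │ ┃1,Tokyo,Eve Taylor,┃    ┃             
        ┃├───┼─┃2,Berlin,Eve Davis,┃    ┃             
        ┃│ 1 │ ┃3,Sydney,Alice Jone┃    ┃             
        ┃├───┼─┃4,New York,Bob Smit┃    ┃             
        ┃│ 0 │ ┃5,Paris,Jack Jones,┃    ┃             
        ┃├───┼─┃                   ┃    ┃             
        ┃│ C │ ┗━━━━━━━━━━━━━━━━━━━┛    ┃             
        ┃└───┴───┴───┴───┘              ┃             
        ┗━━━━━━━━━━━━━━━━━━━━━━━━━━━━━━━┛             
                                                      


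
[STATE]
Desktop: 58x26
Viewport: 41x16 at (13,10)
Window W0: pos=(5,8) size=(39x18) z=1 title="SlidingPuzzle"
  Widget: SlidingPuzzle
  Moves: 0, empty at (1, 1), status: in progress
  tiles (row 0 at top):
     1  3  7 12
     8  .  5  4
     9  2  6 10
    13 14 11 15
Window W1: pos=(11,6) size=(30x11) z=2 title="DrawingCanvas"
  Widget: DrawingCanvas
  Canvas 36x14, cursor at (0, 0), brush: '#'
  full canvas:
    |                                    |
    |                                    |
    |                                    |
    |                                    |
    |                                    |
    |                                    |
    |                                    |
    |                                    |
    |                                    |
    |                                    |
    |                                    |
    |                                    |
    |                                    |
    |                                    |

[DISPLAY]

                           ┃──┨          
                           ┃  ┃          
                           ┃  ┃          
                           ┃  ┃          
                           ┃  ┃          
                           ┃  ┃          
━━━━━━━━━━━━━━━━━━━━━━━━━━━┛  ┃          
───┼────┼────┤                ┃          
14 │ 11 │ 15 │                ┃          
───┴────┴────┘                ┃          
0                             ┃          
                              ┃          
                              ┃          
                              ┃          
                              ┃          
━━━━━━━━━━━━━━━━━━━━━━━━━━━━━━┛          


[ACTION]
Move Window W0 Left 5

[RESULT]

                           ┃             
                           ┃             
                           ┃             
                           ┃             
                           ┃             
                           ┃             
━━━━━━━━━━━━━━━━━━━━━━━━━━━┛             
───┼────┤                ┃               
11 │ 15 │                ┃               
───┴────┘                ┃               
                         ┃               
                         ┃               
                         ┃               
                         ┃               
                         ┃               
━━━━━━━━━━━━━━━━━━━━━━━━━┛               


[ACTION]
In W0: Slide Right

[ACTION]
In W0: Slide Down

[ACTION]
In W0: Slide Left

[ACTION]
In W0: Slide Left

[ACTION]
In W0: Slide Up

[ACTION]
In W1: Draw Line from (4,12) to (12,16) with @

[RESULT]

                           ┃             
                           ┃             
                           ┃             
           @               ┃             
           @               ┃             
            @              ┃             
━━━━━━━━━━━━━━━━━━━━━━━━━━━┛             
───┼────┤                ┃               
11 │ 15 │                ┃               
───┴────┘                ┃               
                         ┃               
                         ┃               
                         ┃               
                         ┃               
                         ┃               
━━━━━━━━━━━━━━━━━━━━━━━━━┛               


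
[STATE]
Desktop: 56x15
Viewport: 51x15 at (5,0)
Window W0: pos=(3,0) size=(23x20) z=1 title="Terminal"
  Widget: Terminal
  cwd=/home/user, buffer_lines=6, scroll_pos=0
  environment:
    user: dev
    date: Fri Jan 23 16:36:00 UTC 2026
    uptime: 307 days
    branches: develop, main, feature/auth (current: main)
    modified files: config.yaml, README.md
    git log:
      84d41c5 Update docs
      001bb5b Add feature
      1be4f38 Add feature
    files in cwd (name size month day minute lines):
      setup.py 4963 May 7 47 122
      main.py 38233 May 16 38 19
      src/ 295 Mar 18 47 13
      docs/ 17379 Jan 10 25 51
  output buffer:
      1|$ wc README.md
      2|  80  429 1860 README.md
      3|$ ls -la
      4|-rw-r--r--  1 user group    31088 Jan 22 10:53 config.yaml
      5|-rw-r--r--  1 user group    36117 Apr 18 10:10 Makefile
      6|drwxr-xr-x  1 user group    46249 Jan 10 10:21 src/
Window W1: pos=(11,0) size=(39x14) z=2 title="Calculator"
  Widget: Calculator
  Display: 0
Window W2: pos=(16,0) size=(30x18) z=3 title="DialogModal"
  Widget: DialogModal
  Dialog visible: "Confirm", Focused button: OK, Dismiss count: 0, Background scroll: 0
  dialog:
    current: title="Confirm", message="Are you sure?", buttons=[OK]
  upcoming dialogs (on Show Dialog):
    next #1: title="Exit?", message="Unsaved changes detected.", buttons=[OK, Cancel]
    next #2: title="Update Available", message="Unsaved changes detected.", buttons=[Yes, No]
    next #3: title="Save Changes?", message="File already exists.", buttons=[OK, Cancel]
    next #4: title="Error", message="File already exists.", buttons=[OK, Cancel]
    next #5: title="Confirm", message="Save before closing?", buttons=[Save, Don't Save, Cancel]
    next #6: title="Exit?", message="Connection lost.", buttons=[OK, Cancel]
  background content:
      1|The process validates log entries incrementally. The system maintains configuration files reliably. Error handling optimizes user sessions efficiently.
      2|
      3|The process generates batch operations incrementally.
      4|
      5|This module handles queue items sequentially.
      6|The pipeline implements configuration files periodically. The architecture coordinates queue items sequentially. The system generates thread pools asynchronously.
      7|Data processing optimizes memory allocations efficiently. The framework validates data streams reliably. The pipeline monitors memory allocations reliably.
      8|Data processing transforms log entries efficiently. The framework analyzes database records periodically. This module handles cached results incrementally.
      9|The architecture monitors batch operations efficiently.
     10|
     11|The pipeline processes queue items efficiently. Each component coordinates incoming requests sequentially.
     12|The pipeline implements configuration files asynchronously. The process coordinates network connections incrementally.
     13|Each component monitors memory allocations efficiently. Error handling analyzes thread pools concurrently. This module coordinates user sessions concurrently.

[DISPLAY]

━━━━━━┏━━━━┏━━━━━━━━━━━━━━━━━━━━━━━━━━━━┓━━━┓      
Termin┃ Cal┃ DialogModal                ┃   ┃      
──────┠────┠────────────────────────────┨───┨      
 wc RE┃    ┃The process validates log en┃  0┃      
 80  4┃┌───┃                            ┃   ┃      
 ls -l┃│ 7 ┃The process generates batch ┃   ┃      
rw-r--┃├───┃                            ┃   ┃      
rw-r--┃│ 4 ┃This ┌───────────────┐eue it┃   ┃      
rwxr-x┃├───┃The p│    Confirm    │s conf┃   ┃      
 █    ┃│ 1 ┃Data │ Are you sure? │zes me┃   ┃      
      ┃├───┃Data │      [OK]     │orms l┃   ┃      
      ┃│ 0 ┃The a└───────────────┘ors ba┃   ┃      
      ┃└───┃                            ┃   ┃      
      ┗━━━━┃The pipeline processes queue┃━━━┛      
           ┃The pipeline implements conf┃          


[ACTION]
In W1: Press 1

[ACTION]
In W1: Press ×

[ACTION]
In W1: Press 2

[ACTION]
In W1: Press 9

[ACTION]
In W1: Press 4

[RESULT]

━━━━━━┏━━━━┏━━━━━━━━━━━━━━━━━━━━━━━━━━━━┓━━━┓      
Termin┃ Cal┃ DialogModal                ┃   ┃      
──────┠────┠────────────────────────────┨───┨      
 wc RE┃    ┃The process validates log en┃294┃      
 80  4┃┌───┃                            ┃   ┃      
 ls -l┃│ 7 ┃The process generates batch ┃   ┃      
rw-r--┃├───┃                            ┃   ┃      
rw-r--┃│ 4 ┃This ┌───────────────┐eue it┃   ┃      
rwxr-x┃├───┃The p│    Confirm    │s conf┃   ┃      
 █    ┃│ 1 ┃Data │ Are you sure? │zes me┃   ┃      
      ┃├───┃Data │      [OK]     │orms l┃   ┃      
      ┃│ 0 ┃The a└───────────────┘ors ba┃   ┃      
      ┃└───┃                            ┃   ┃      
      ┗━━━━┃The pipeline processes queue┃━━━┛      
           ┃The pipeline implements conf┃          


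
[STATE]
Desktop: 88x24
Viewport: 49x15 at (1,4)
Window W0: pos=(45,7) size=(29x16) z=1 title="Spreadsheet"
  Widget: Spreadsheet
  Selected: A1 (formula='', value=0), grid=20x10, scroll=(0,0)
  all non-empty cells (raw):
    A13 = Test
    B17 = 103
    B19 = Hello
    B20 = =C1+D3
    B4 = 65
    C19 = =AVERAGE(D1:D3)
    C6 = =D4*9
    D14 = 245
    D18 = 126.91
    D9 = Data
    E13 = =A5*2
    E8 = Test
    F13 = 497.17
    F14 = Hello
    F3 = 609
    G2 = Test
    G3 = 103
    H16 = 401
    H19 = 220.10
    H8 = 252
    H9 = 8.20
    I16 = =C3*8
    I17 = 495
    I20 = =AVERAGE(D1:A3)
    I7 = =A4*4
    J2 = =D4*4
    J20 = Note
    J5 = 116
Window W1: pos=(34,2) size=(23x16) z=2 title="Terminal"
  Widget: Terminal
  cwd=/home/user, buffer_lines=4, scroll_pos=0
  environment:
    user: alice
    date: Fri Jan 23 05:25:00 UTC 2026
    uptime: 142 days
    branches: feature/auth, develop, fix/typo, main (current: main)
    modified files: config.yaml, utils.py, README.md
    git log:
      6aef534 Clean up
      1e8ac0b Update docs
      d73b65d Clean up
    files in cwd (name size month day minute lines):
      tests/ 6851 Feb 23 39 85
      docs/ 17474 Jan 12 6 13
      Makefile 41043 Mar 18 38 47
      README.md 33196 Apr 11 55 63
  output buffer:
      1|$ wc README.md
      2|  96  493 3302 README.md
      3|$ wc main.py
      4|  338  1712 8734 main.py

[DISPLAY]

                                 ┠───────────────
                                 ┃$ wc README.md 
                                 ┃  96  493 3302 
                                 ┃$ wc main.py   
                                 ┃  338  1712 873
                                 ┃$ █            
                                 ┃               
                                 ┃               
                                 ┃               
                                 ┃               
                                 ┃               
                                 ┃               
                                 ┃               
                                 ┗━━━━━━━━━━━━━━━
                                            ┃  6 


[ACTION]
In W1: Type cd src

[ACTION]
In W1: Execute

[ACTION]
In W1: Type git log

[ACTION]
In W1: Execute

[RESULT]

                                 ┠───────────────
                                 ┃$ wc README.md 
                                 ┃  96  493 3302 
                                 ┃$ wc main.py   
                                 ┃  338  1712 873
                                 ┃$ cd src       
                                 ┃               
                                 ┃$ git log      
                                 ┃6aef534 Clean u
                                 ┃1e8ac0b Update 
                                 ┃d73b65d Clean u
                                 ┃$ █            
                                 ┃               
                                 ┗━━━━━━━━━━━━━━━
                                            ┃  6 
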